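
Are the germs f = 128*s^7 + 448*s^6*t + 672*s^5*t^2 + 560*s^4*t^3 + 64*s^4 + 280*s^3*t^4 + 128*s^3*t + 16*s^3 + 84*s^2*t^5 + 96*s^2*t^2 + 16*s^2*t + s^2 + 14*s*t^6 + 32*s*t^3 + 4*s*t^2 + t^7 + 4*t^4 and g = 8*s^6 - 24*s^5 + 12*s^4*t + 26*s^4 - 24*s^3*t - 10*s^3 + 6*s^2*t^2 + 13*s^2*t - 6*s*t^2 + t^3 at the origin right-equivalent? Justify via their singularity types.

No.

The Hessian of f at 0 has rank 1. Corank 1: A-series; mu = 6 gives A_6. The Hessian of g at 0 has rank 0. Corank 2; j^3 = -(2*s - t)*(5*s^2 - 4*s*t + t^2) splits into three distinct lines over C (the quadratic factor has nonzero discriminant), so D_4. f is A_6 but g is D_4, hence not right-equivalent.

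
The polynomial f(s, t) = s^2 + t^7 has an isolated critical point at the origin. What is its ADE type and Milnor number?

Type A_{6}, Milnor number mu = 6.

The Hessian of f at 0 has rank 1. Corank 1: A-series; mu = 6 gives A_6.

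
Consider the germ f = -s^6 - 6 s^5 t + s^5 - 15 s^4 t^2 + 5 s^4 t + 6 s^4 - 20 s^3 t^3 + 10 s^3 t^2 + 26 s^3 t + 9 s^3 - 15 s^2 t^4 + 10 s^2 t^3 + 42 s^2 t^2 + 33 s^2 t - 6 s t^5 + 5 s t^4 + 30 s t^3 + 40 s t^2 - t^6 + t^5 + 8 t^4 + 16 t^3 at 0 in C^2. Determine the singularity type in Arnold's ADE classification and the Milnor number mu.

Type D_7, Milnor number mu = 7.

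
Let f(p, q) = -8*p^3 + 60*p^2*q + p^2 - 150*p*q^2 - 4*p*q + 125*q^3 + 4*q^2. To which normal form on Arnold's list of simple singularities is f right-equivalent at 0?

A_2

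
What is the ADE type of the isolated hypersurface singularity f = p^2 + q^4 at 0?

A_3

The Hessian of f at 0 has rank 1. Corank 1: A-series; mu = 3 gives A_3.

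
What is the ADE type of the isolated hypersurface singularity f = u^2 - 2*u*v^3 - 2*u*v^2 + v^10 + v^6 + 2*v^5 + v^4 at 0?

A_{9}

The Hessian of f at 0 is [[2, 0], [0, 0]] with rank 1, so corank 1. A Groebner basis of the Jacobian ideal J(f) in C{u,v} is {u^4 - u^3/3 + u^2*v - 5*u^2/3 + 7*u*v^2/3 - 2*u*v/3 + 2*u/3 - 2*v^2/3, u^3*v - u^3 + 2*u^2*v - 3*u^2 + 4*u*v^2 - u*v + u - v^2, -u^3/3 + u^2*v^2 - u^2*v + 4*u^2/3 - 5*u*v^2/3 + u*v/3 - u/3 + v^2/3, -u + v^3 + v^2}; counting standard monomials gives mu = 9. Corank 1: A-series; mu = 9 gives A_9.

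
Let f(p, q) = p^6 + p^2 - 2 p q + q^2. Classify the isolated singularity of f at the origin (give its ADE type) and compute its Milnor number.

Type A_5, Milnor number mu = 5.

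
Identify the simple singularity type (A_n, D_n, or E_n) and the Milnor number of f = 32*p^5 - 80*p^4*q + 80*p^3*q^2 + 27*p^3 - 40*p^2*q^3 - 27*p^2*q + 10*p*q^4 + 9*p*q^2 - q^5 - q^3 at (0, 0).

Type E8, Milnor number mu = 8.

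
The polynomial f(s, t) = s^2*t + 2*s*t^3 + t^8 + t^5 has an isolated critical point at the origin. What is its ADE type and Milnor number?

Type D_9, Milnor number mu = 9.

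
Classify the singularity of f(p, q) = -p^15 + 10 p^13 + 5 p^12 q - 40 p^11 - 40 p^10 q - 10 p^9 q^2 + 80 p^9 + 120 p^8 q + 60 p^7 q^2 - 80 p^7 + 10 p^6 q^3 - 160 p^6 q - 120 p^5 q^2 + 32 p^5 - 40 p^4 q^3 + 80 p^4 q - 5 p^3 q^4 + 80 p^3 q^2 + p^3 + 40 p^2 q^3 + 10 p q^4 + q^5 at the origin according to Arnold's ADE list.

E_{8}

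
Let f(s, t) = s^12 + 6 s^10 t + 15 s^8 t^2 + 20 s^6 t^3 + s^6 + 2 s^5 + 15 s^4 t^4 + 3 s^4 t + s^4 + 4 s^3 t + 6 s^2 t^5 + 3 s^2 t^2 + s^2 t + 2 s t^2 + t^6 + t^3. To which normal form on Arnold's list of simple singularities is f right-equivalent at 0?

The Hessian of f at 0 has rank 0. Corank 2; j^3 = t*(s + t)^2 has shape L^2 M (L != M), so D-series; mu = 7 gives D_7.

D7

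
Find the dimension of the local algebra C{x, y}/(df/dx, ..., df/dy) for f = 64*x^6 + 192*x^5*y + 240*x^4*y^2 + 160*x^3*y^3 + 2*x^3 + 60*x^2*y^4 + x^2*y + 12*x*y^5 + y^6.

7

The Hessian of f at 0 is [[0, 0], [0, 0]] with rank 0, so corank 2. A Groebner basis of the Jacobian ideal J(f) in C{x,y} is {-x*y/12 + y^5, x*y^2, x^2 + x*y/2}; counting standard monomials gives mu = 7. Corank 2; j^3 = x^2*(2*x + y) has shape L^2 M (L != M), so D-series; mu = 7 gives D_7.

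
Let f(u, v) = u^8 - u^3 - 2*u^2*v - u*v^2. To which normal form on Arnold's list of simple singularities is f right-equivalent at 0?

D_9

The Hessian of f at 0 has rank 0. Corank 2; j^3 = -u*(u + v)^2 has shape L^2 M (L != M), so D-series; mu = 9 gives D_9.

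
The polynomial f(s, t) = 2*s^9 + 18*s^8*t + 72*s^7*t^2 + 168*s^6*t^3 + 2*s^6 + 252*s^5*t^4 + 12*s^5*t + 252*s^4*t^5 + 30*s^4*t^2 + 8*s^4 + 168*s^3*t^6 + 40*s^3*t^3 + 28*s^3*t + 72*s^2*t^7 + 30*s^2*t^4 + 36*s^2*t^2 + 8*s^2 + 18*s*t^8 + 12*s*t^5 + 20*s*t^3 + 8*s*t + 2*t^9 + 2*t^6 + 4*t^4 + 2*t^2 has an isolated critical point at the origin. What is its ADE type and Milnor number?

Type A_{8}, Milnor number mu = 8.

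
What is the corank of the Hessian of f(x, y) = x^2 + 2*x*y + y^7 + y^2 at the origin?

1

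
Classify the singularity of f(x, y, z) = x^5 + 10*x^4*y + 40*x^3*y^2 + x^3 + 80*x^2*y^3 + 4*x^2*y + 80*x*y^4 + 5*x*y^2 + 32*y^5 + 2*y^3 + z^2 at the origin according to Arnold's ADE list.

D_{6}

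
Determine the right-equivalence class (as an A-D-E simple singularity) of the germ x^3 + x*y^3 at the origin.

E_{7}

The Hessian of f at 0 is [[0, 0], [0, 0]] with rank 0, so corank 2. A Groebner basis of the Jacobian ideal J(f) in C{x,y} is {x^3, x*y^2, 3*x^2 + y^3}; counting standard monomials gives mu = 7. Corank 2; j^3 = x^3 is a perfect cube, so E-series; the 4-jet and mu = 7 give E_7.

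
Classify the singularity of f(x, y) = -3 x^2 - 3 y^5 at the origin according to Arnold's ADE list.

A4

The Hessian of f at 0 is [[-6, 0], [0, 0]] with rank 1, so corank 1. A Groebner basis of the Jacobian ideal J(f) in C{x,y} is {y^4, x}; counting standard monomials gives mu = 4. Corank 1: A-series; mu = 4 gives A_4.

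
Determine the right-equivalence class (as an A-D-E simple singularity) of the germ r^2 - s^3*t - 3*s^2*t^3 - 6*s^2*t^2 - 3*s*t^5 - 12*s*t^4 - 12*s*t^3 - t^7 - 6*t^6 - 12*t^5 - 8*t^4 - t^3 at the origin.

E7

The Hessian of f at 0 is [[0, 0, 0], [0, 0, 0], [0, 0, 2]] with rank 1, so corank 2. A Groebner basis of the Jacobian ideal J(f) in C{s,t,r} is {s^3 - 12*s*t^2 + 3*t^2, s^2*t + 4*s*t^2, t^3, r}; counting standard monomials gives mu = 7. Corank 2; j^3 = -t^3 is a perfect cube, so E-series; the 4-jet and mu = 7 give E_7.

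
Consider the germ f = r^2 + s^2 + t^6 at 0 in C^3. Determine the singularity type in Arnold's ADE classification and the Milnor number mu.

The Hessian of f at 0 has rank 2. Corank 1: A-series; mu = 5 gives A_5.

Type A_{5}, Milnor number mu = 5.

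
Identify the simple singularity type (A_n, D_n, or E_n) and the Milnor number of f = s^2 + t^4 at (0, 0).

The Hessian of f at 0 is [[2, 0], [0, 0]] with rank 1, so corank 1. A Groebner basis of the Jacobian ideal J(f) in C{s,t} is {t^3, s}; counting standard monomials gives mu = 3. Corank 1: A-series; mu = 3 gives A_3.

Type A_3, Milnor number mu = 3.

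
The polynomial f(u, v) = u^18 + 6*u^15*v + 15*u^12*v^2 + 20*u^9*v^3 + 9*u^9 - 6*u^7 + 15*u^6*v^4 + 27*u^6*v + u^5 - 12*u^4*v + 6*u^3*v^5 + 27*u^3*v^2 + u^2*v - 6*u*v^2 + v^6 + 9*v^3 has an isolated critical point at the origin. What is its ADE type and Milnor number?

Type D_7, Milnor number mu = 7.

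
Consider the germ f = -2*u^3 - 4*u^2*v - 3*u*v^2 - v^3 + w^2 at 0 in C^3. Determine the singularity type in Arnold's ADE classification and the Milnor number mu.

Type D_{4}, Milnor number mu = 4.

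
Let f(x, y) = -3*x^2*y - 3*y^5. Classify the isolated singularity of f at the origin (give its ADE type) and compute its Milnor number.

The Hessian of f at 0 has rank 0. Corank 2; j^3 = -3*x^2*y has shape L^2 M (L != M), so D-series; mu = 6 gives D_6.

Type D_{6}, Milnor number mu = 6.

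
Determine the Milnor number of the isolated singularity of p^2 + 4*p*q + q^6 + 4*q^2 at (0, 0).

The Hessian of f at 0 has rank 1. Corank 1: A-series; mu = 5 gives A_5.

5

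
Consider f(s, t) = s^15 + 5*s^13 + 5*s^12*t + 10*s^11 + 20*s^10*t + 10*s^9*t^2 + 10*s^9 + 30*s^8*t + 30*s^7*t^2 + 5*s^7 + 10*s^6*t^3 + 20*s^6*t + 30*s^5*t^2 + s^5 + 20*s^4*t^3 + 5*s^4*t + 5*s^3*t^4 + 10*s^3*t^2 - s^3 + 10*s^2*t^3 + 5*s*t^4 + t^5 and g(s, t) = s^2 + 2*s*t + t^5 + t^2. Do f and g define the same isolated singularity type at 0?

The Hessian of f at 0 has rank 0. Corank 2; j^3 = -s^3 is a perfect cube, so E-series; the 5-jet and mu = 8 give E_8. The Hessian of g at 0 has rank 1. Corank 1: A-series; mu = 4 gives A_4. f is E_8 but g is A_4, hence not right-equivalent.

No.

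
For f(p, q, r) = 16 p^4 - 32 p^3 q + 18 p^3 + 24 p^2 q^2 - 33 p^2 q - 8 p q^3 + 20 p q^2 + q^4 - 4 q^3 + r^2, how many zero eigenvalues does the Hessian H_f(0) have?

Hessian at 0 has rank 1.

2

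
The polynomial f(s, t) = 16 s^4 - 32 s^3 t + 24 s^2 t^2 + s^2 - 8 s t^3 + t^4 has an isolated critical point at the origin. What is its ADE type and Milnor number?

Type A3, Milnor number mu = 3.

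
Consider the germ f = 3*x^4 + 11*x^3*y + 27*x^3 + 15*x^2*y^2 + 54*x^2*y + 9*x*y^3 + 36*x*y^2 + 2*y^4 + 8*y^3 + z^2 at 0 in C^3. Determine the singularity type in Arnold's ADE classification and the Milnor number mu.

Type E7, Milnor number mu = 7.

The Hessian of f at 0 is [[0, 0, 0], [0, 0, 0], [0, 0, 2]] with rank 1, so corank 2. A Groebner basis of the Jacobian ideal J(f) in C{x,y,z} is {19683*x^2 + 26244*x*y + y^4 + 27*y^3 + 8748*y^2, x^3 + 270*x^2 + 360*x*y + 2*y^3/3 + 120*y^2, x^2*y - 243*x^2 - 324*x*y - 7*y^3/9 - 108*y^2, 162*x^2 + x*y^2 + 216*x*y + 8*y^3/9 + 72*y^2, z}; counting standard monomials gives mu = 7. Corank 2; j^3 = (3*x + 2*y)^3 is a perfect cube, so E-series; the 4-jet and mu = 7 give E_7.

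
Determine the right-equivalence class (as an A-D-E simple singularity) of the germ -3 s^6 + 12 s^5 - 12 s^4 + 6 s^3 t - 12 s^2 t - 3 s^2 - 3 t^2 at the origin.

The Hessian of f at 0 is [[-6, 0], [0, -6]] with rank 2, so corank 0. A Groebner basis of the Jacobian ideal J(f) in C{s,t} is {s, t}; counting standard monomials gives mu = 1. Corank 0: nondegenerate Morse point, so A_1.

A1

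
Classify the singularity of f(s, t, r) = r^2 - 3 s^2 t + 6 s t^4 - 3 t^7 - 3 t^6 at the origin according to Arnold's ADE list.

The Hessian of f at 0 has rank 1. Corank 2; j^3 = -3*s^2*t has shape L^2 M (L != M), so D-series; mu = 7 gives D_7.

D_{7}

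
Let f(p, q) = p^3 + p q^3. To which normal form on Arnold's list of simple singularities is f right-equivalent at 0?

The Hessian of f at 0 has rank 0. Corank 2; j^3 = p^3 is a perfect cube, so E-series; the 4-jet and mu = 7 give E_7.

E7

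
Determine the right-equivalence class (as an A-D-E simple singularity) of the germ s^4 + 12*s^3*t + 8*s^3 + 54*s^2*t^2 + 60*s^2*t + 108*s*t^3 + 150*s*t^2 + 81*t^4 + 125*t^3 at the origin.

E6

The Hessian of f at 0 is [[0, 0], [0, 0]] with rank 0, so corank 2. A Groebner basis of the Jacobian ideal J(f) in C{s,t} is {t^4, s*t^2 + 8*t^3/3, s^2 + 5*s*t + 25*t^2/4}; counting standard monomials gives mu = 6. Corank 2; j^3 = (2*s + 5*t)^3 is a perfect cube, so E-series; the 4-jet and mu = 6 give E_6.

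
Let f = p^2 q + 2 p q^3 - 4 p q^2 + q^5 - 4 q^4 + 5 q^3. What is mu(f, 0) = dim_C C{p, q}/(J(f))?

The Hessian of f at 0 is [[0, 0], [0, 0]] with rank 0, so corank 2. A Groebner basis of the Jacobian ideal J(f) in C{p,q} is {q^3, p^2 - q^2, p*q - 2*q^2}; counting standard monomials gives mu = 4. Corank 2; j^3 = q*(p^2 - 4*p*q + 5*q^2) splits into three distinct lines over C (the quadratic factor has nonzero discriminant), so D_4.

4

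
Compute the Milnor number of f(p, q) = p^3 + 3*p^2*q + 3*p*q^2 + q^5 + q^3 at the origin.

The Hessian of f at 0 is [[0, 0], [0, 0]] with rank 0, so corank 2. A Groebner basis of the Jacobian ideal J(f) in C{p,q} is {q^4, p^2 + 2*p*q + q^2}; counting standard monomials gives mu = 8. Corank 2; j^3 = (p + q)^3 is a perfect cube, so E-series; the 5-jet and mu = 8 give E_8.

8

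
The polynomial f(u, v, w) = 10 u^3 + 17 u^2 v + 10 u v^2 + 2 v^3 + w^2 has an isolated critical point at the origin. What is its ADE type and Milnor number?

The Hessian of f at 0 has rank 1. Corank 2; j^3 = (2*u + v)*(5*u^2 + 6*u*v + 2*v^2) splits into three distinct lines over C (the quadratic factor has nonzero discriminant), so D_4.

Type D_{4}, Milnor number mu = 4.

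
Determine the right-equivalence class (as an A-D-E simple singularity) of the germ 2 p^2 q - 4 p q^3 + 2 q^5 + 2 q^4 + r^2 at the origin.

The Hessian of f at 0 has rank 1. Corank 2; j^3 = 2*p^2*q has shape L^2 M (L != M), so D-series; mu = 5 gives D_5.

D_5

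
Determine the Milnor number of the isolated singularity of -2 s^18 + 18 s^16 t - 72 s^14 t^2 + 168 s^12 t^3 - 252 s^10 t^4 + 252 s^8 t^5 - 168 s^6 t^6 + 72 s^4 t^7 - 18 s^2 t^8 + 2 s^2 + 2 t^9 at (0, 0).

8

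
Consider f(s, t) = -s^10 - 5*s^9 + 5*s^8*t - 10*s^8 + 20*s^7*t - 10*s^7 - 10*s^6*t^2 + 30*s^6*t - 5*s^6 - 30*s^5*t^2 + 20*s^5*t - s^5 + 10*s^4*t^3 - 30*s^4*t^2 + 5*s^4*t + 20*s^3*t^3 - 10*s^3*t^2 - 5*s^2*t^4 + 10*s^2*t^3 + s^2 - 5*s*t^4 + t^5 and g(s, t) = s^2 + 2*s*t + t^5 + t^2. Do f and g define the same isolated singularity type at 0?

Yes.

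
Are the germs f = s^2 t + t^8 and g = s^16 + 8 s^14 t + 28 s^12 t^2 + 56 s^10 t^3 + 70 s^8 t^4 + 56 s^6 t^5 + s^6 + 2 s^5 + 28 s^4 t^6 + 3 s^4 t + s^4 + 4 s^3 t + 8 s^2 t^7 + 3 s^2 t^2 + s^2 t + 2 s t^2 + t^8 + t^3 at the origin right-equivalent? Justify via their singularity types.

The Hessian of f at 0 has rank 0. Corank 2; j^3 = s^2*t has shape L^2 M (L != M), so D-series; mu = 9 gives D_9. The Hessian of g at 0 has rank 0. Corank 2; j^3 = t*(s + t)^2 has shape L^2 M (L != M), so D-series; mu = 9 gives D_9. Both have type D_9, hence right-equivalent.

Yes.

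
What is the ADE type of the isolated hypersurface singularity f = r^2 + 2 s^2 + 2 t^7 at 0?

The Hessian of f at 0 has rank 2. Corank 1: A-series; mu = 6 gives A_6.

A_6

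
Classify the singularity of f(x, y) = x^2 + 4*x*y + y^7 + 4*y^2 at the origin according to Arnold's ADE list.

The Hessian of f at 0 has rank 1. Corank 1: A-series; mu = 6 gives A_6.

A6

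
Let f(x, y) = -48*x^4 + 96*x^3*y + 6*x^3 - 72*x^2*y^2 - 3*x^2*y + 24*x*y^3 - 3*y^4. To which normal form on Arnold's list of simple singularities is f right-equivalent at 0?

D_{5}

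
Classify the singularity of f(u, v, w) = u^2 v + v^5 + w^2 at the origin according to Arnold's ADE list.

D6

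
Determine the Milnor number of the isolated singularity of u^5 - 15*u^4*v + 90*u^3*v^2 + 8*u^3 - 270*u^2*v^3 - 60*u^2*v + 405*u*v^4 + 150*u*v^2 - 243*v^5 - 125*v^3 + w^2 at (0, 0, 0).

8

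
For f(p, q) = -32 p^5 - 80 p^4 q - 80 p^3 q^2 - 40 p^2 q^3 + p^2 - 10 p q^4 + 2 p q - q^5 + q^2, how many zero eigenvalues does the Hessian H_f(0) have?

1

Hessian at 0 has rank 1.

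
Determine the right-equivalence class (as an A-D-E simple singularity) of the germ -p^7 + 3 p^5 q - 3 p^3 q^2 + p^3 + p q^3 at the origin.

The Hessian of f at 0 has rank 0. Corank 2; j^3 = p^3 is a perfect cube, so E-series; the 4-jet and mu = 7 give E_7.

E_{7}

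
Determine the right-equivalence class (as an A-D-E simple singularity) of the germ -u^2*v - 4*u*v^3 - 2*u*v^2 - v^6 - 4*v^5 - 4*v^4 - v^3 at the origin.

The Hessian of f at 0 is [[0, 0], [0, 0]] with rank 0, so corank 2. A Groebner basis of the Jacobian ideal J(f) in C{u,v} is {u^3 - 2*u^2 - 7*u*v^2 - u*v + v^2, u^2*v + 2*u^2/3 + 10*u*v^2/3 + u*v/6 - v^2/2, u*v/2 + v^3 + v^2/2}; counting standard monomials gives mu = 7. Corank 2; j^3 = -v*(u + v)^2 has shape L^2 M (L != M), so D-series; mu = 7 gives D_7.

D7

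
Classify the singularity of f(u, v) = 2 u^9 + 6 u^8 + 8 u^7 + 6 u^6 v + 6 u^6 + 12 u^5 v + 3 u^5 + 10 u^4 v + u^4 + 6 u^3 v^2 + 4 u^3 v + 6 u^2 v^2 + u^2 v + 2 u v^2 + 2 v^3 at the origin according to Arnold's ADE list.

D_{4}

The Hessian of f at 0 is [[0, 0], [0, 0]] with rank 0, so corank 2. A Groebner basis of the Jacobian ideal J(f) in C{u,v} is {v^3, u^2 + 2*v^2, u*v + v^2}; counting standard monomials gives mu = 4. Corank 2; j^3 = v*(u^2 + 2*u*v + 2*v^2) splits into three distinct lines over C (the quadratic factor has nonzero discriminant), so D_4.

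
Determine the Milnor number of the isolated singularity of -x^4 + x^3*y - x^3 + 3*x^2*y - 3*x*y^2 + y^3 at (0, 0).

The Hessian of f at 0 has rank 0. Corank 2; j^3 = -(x - y)^3 is a perfect cube, so E-series; the 4-jet and mu = 7 give E_7.

7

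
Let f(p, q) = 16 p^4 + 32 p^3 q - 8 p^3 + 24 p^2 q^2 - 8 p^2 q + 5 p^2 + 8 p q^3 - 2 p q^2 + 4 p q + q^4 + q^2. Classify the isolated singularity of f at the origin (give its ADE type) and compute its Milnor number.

Type A_1, Milnor number mu = 1.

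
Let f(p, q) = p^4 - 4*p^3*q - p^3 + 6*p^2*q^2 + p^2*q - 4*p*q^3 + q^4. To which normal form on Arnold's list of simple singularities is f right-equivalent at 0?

The Hessian of f at 0 has rank 0. Corank 2; j^3 = -p^2*(p - q) has shape L^2 M (L != M), so D-series; mu = 5 gives D_5.

D_{5}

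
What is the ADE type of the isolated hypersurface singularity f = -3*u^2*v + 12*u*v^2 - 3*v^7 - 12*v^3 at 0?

D_{8}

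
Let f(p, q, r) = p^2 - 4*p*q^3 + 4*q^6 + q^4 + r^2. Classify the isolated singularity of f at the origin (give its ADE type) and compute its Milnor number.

Type A_3, Milnor number mu = 3.

The Hessian of f at 0 is [[2, 0, 0], [0, 0, 0], [0, 0, 2]] with rank 2, so corank 1. A Groebner basis of the Jacobian ideal J(f) in C{p,q,r} is {q^3, p, r}; counting standard monomials gives mu = 3. Corank 1: A-series; mu = 3 gives A_3.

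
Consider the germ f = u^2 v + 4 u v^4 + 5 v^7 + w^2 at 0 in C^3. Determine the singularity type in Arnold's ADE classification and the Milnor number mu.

Type D8, Milnor number mu = 8.

The Hessian of f at 0 has rank 1. Corank 2; j^3 = u^2*v has shape L^2 M (L != M), so D-series; mu = 8 gives D_8.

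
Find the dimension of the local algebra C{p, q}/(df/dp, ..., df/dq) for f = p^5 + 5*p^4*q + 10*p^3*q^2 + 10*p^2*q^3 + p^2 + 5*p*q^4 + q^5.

The Hessian of f at 0 is [[2, 0], [0, 0]] with rank 1, so corank 1. A Groebner basis of the Jacobian ideal J(f) in C{p,q} is {q^4, p}; counting standard monomials gives mu = 4. Corank 1: A-series; mu = 4 gives A_4.

4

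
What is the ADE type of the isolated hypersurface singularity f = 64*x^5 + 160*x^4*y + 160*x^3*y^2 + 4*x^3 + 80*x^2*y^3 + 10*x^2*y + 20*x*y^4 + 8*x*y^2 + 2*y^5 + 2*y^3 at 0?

The Hessian of f at 0 has rank 0. Corank 2; j^3 = 2*(x + y)^2*(2*x + y) has shape L^2 M (L != M), so D-series; mu = 6 gives D_6.

D6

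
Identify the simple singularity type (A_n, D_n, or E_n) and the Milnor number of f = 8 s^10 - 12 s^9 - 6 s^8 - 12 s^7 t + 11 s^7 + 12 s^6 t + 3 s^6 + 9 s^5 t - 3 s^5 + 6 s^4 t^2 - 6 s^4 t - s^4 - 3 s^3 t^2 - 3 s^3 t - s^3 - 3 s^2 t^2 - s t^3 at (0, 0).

The Hessian of f at 0 has rank 0. Corank 2; j^3 = -s^3 is a perfect cube, so E-series; the 4-jet and mu = 7 give E_7.

Type E_{7}, Milnor number mu = 7.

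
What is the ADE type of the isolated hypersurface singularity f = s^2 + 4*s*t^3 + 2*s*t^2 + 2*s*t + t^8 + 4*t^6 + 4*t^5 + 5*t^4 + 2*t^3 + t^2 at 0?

The Hessian of f at 0 has rank 1. Corank 1: A-series; mu = 7 gives A_7.

A_{7}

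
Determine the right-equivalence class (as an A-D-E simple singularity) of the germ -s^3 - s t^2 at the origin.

D4

The Hessian of f at 0 has rank 0. Corank 2; j^3 = -s*(s^2 + t^2) splits into three distinct lines over C (the quadratic factor has nonzero discriminant), so D_4.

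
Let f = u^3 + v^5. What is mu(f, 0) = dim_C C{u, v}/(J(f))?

8

The Hessian of f at 0 is [[0, 0], [0, 0]] with rank 0, so corank 2. A Groebner basis of the Jacobian ideal J(f) in C{u,v} is {v^4, u^2}; counting standard monomials gives mu = 8. Corank 2; j^3 = u^3 is a perfect cube, so E-series; the 5-jet and mu = 8 give E_8.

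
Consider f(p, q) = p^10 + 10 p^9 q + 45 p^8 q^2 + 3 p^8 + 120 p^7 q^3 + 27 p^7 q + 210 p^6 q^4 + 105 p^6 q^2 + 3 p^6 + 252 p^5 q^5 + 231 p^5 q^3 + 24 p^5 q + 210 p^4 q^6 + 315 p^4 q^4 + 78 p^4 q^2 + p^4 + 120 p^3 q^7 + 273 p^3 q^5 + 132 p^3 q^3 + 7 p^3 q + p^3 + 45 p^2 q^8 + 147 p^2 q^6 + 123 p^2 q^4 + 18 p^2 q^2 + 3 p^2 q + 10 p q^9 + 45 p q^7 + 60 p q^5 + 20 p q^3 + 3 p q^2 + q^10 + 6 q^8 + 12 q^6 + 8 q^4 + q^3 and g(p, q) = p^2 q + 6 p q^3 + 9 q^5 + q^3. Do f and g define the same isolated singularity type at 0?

No.

The Hessian of f at 0 has rank 0. Corank 2; j^3 = (p + q)^3 is a perfect cube, so E-series; the 4-jet and mu = 7 give E_7. The Hessian of g at 0 has rank 0. Corank 2; j^3 = q*(p^2 + q^2) splits into three distinct lines over C (the quadratic factor has nonzero discriminant), so D_4. f is E_7 but g is D_4, hence not right-equivalent.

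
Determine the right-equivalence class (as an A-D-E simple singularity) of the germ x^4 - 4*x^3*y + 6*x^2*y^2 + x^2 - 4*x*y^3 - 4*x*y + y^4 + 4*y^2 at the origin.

A3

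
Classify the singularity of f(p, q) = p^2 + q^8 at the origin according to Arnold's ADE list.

The Hessian of f at 0 is [[2, 0], [0, 0]] with rank 1, so corank 1. A Groebner basis of the Jacobian ideal J(f) in C{p,q} is {q^7, p}; counting standard monomials gives mu = 7. Corank 1: A-series; mu = 7 gives A_7.

A_7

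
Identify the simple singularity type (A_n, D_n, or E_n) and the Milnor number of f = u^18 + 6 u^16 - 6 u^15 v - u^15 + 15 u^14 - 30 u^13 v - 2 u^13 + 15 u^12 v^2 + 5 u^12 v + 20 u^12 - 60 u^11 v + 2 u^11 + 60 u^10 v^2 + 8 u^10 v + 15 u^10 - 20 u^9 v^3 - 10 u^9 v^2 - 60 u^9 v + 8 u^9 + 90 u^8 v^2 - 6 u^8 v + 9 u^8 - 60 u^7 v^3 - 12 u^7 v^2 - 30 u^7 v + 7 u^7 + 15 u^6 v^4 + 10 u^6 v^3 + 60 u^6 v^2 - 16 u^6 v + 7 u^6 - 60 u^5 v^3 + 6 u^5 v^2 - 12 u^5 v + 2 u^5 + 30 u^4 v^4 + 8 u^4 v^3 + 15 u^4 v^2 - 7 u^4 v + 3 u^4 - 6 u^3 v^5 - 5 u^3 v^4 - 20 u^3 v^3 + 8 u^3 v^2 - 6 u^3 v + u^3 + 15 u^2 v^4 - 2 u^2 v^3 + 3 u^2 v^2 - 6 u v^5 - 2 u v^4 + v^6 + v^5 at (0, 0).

Type E8, Milnor number mu = 8.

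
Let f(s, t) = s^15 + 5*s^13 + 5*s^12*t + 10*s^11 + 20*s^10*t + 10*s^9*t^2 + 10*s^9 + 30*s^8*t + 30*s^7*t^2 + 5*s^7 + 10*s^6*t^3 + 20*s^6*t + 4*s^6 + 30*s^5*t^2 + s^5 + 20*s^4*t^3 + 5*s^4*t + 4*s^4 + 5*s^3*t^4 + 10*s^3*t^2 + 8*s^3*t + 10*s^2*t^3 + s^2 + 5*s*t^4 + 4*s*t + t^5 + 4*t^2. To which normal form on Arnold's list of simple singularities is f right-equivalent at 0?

A_{4}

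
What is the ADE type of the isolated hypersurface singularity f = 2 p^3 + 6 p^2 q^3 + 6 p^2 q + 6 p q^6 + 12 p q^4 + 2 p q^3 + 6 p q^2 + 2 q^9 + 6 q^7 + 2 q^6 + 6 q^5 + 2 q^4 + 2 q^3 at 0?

E7

The Hessian of f at 0 has rank 0. Corank 2; j^3 = 2*(p + q)^3 is a perfect cube, so E-series; the 4-jet and mu = 7 give E_7.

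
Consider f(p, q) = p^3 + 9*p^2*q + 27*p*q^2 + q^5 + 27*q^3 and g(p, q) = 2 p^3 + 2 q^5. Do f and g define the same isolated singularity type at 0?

The Hessian of f at 0 is [[0, 0], [0, 0]] with rank 0, so corank 2. A Groebner basis of the Jacobian ideal J(f) in C{p,q} is {q^4, p^2 + 6*p*q + 9*q^2}; counting standard monomials gives mu = 8. Corank 2; j^3 = (p + 3*q)^3 is a perfect cube, so E-series; the 5-jet and mu = 8 give E_8. The Hessian of g at 0 is [[0, 0], [0, 0]] with rank 0, so corank 2. A Groebner basis of the Jacobian ideal J(g) in C{p,q} is {q^4, p^2}; counting standard monomials gives mu = 8. Corank 2; j^3 = 2*p^3 is a perfect cube, so E-series; the 5-jet and mu = 8 give E_8. Both have type E_8, hence right-equivalent.

Yes.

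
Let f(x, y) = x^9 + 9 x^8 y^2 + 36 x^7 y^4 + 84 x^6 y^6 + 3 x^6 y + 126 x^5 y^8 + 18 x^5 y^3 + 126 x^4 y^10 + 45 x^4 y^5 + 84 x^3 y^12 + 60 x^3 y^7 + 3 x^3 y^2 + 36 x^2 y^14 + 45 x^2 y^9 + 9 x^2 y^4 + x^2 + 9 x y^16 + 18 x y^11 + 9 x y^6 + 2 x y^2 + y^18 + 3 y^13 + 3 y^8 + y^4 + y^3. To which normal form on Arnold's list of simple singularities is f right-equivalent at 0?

A_{2}

The Hessian of f at 0 is [[2, 0], [0, 0]] with rank 1, so corank 1. A Groebner basis of the Jacobian ideal J(f) in C{x,y} is {y^2, x}; counting standard monomials gives mu = 2. Corank 1: A-series; mu = 2 gives A_2.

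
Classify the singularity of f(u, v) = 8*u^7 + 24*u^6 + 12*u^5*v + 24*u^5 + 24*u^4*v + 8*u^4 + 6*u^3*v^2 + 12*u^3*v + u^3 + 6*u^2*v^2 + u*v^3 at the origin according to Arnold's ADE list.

The Hessian of f at 0 is [[0, 0], [0, 0]] with rank 0, so corank 2. A Groebner basis of the Jacobian ideal J(f) in C{u,v} is {3*u^2/4 + v^4 + v^3/4, u^3, u^2*v - u^2/4 - v^3/12, u^2 + u*v^2 + v^3/3}; counting standard monomials gives mu = 7. Corank 2; j^3 = u^3 is a perfect cube, so E-series; the 4-jet and mu = 7 give E_7.

E7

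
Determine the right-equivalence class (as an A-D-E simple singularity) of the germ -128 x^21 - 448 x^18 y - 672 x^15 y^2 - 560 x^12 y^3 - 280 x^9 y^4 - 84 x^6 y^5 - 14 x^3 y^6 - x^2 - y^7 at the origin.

The Hessian of f at 0 has rank 1. Corank 1: A-series; mu = 6 gives A_6.

A6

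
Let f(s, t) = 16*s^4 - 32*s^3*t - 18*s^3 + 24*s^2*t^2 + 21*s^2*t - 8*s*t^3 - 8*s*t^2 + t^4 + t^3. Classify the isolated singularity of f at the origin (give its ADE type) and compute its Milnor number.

Type D_{5}, Milnor number mu = 5.

The Hessian of f at 0 is [[0, 0], [0, 0]] with rank 0, so corank 2. A Groebner basis of the Jacobian ideal J(f) in C{s,t} is {s*t^2 + 27*s*t/8 - 9*t^2/8, 81*s*t/8 + t^3 - 27*t^2/8, s^2 - 5*s*t/6 + t^2/6}; counting standard monomials gives mu = 5. Corank 2; j^3 = -(2*s - t)*(3*s - t)^2 has shape L^2 M (L != M), so D-series; mu = 5 gives D_5.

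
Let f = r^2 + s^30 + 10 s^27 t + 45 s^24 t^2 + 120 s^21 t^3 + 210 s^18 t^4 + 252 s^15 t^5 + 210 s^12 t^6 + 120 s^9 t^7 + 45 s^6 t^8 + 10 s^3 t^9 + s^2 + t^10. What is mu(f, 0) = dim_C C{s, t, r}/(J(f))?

9

The Hessian of f at 0 has rank 2. Corank 1: A-series; mu = 9 gives A_9.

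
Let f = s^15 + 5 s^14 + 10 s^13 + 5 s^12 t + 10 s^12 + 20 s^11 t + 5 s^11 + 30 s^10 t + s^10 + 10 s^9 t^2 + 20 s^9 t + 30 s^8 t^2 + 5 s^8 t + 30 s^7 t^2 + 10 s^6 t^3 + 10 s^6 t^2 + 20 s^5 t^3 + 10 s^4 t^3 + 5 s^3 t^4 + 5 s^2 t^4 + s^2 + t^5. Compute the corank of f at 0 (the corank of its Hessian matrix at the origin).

1

Hessian at 0 has rank 1.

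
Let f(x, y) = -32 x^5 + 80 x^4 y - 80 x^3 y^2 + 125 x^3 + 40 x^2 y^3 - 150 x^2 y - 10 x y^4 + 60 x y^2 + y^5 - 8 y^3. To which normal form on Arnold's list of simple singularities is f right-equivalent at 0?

The Hessian of f at 0 is [[0, 0], [0, 0]] with rank 0, so corank 2. A Groebner basis of the Jacobian ideal J(f) in C{x,y} is {y^5, x*y^3 - 17*y^4/40, x^2 - 4*x*y/5 + 4*y^2/25}; counting standard monomials gives mu = 8. Corank 2; j^3 = (5*x - 2*y)^3 is a perfect cube, so E-series; the 5-jet and mu = 8 give E_8.

E_8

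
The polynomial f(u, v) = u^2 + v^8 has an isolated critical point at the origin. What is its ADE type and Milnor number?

The Hessian of f at 0 is [[2, 0], [0, 0]] with rank 1, so corank 1. A Groebner basis of the Jacobian ideal J(f) in C{u,v} is {v^7, u}; counting standard monomials gives mu = 7. Corank 1: A-series; mu = 7 gives A_7.

Type A_{7}, Milnor number mu = 7.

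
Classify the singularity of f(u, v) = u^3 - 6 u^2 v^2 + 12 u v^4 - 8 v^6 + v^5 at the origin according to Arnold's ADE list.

E_{8}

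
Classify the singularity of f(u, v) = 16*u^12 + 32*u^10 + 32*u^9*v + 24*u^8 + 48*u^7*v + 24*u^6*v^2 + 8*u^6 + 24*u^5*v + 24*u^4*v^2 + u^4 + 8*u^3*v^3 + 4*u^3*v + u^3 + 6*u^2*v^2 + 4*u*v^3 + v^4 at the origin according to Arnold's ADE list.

E_6

The Hessian of f at 0 has rank 0. Corank 2; j^3 = u^3 is a perfect cube, so E-series; the 4-jet and mu = 6 give E_6.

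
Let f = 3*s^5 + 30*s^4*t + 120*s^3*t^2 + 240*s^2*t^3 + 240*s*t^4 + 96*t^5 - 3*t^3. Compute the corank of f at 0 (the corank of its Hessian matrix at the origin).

2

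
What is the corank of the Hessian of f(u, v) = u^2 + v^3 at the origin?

1

Hessian at 0 has rank 1.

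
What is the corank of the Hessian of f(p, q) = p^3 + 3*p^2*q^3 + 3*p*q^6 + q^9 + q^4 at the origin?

Hessian at 0 has rank 0.

2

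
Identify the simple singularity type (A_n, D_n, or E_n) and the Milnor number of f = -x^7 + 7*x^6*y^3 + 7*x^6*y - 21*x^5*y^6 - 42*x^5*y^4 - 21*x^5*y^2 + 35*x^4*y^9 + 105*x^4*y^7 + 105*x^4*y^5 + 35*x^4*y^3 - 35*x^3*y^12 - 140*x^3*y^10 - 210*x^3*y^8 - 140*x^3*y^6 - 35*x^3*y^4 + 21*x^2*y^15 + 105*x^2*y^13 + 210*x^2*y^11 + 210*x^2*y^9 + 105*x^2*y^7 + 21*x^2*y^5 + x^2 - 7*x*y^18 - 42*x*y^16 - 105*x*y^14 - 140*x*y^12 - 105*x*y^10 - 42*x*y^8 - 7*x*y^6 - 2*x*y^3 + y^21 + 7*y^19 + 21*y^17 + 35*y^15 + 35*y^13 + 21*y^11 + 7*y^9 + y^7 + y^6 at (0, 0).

Type A_6, Milnor number mu = 6.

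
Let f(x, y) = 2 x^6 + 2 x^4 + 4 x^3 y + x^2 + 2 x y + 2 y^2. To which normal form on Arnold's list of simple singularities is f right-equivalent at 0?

A_{1}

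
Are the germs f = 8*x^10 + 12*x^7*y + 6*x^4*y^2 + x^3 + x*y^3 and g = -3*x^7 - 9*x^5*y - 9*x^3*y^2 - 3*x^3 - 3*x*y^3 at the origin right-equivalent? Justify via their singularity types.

Yes.

The Hessian of f at 0 is [[0, 0], [0, 0]] with rank 0, so corank 2. A Groebner basis of the Jacobian ideal J(f) in C{x,y} is {x^3, x*y^2, 3*x^2 + y^3}; counting standard monomials gives mu = 7. Corank 2; j^3 = x^3 is a perfect cube, so E-series; the 4-jet and mu = 7 give E_7. The Hessian of g at 0 is [[0, 0], [0, 0]] with rank 0, so corank 2. A Groebner basis of the Jacobian ideal J(g) in C{x,y} is {x^3, x*y^2, 3*x^2 + y^3}; counting standard monomials gives mu = 7. Corank 2; j^3 = -3*x^3 is a perfect cube, so E-series; the 4-jet and mu = 7 give E_7. Both have type E_7, hence right-equivalent.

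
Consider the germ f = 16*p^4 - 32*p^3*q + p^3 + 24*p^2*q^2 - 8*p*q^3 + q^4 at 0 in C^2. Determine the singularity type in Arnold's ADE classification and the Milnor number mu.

The Hessian of f at 0 is [[0, 0], [0, 0]] with rank 0, so corank 2. A Groebner basis of the Jacobian ideal J(f) in C{p,q} is {q^4, p*q^2 - q^3/6, p^2}; counting standard monomials gives mu = 6. Corank 2; j^3 = p^3 is a perfect cube, so E-series; the 4-jet and mu = 6 give E_6.

Type E6, Milnor number mu = 6.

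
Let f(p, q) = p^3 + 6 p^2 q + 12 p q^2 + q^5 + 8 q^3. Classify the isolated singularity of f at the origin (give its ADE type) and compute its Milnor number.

Type E_{8}, Milnor number mu = 8.

The Hessian of f at 0 is [[0, 0], [0, 0]] with rank 0, so corank 2. A Groebner basis of the Jacobian ideal J(f) in C{p,q} is {q^4, p^2 + 4*p*q + 4*q^2}; counting standard monomials gives mu = 8. Corank 2; j^3 = (p + 2*q)^3 is a perfect cube, so E-series; the 5-jet and mu = 8 give E_8.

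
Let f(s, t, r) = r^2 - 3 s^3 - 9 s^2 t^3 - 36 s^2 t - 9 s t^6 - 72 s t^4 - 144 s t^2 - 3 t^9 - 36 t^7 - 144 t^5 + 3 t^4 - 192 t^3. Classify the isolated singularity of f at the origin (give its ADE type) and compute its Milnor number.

The Hessian of f at 0 has rank 1. Corank 2; j^3 = -3*(s + 4*t)^3 is a perfect cube, so E-series; the 4-jet and mu = 6 give E_6.

Type E_{6}, Milnor number mu = 6.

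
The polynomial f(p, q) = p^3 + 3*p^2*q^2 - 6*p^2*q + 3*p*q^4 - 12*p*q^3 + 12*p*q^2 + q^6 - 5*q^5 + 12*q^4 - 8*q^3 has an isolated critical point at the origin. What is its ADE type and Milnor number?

Type E_8, Milnor number mu = 8.

The Hessian of f at 0 has rank 0. Corank 2; j^3 = (p - 2*q)^3 is a perfect cube, so E-series; the 5-jet and mu = 8 give E_8.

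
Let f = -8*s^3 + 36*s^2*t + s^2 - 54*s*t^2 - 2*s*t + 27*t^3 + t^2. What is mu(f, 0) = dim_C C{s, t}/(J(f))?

The Hessian of f at 0 is [[2, -2], [-2, 2]] with rank 1, so corank 1. A Groebner basis of the Jacobian ideal J(f) in C{s,t} is {t^2, s - t}; counting standard monomials gives mu = 2. Corank 1: A-series; mu = 2 gives A_2.

2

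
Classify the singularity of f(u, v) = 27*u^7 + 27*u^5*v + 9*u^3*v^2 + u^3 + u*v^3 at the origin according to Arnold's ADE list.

The Hessian of f at 0 has rank 0. Corank 2; j^3 = u^3 is a perfect cube, so E-series; the 4-jet and mu = 7 give E_7.

E_{7}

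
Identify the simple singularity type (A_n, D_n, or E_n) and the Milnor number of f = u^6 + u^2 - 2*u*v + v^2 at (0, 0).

Type A_{5}, Milnor number mu = 5.

The Hessian of f at 0 has rank 1. Corank 1: A-series; mu = 5 gives A_5.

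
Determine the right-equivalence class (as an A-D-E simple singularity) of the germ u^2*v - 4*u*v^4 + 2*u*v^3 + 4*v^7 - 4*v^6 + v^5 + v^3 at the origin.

D4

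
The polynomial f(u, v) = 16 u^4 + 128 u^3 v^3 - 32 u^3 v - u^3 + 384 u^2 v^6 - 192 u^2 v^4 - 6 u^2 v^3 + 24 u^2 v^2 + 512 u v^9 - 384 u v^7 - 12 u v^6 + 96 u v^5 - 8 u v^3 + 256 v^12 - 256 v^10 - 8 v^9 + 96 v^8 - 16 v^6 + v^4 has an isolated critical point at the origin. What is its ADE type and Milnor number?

The Hessian of f at 0 is [[0, 0], [0, 0]] with rank 0, so corank 2. A Groebner basis of the Jacobian ideal J(f) in C{u,v} is {v^4, u*v^2 - v^3/6, u^2}; counting standard monomials gives mu = 6. Corank 2; j^3 = -u^3 is a perfect cube, so E-series; the 4-jet and mu = 6 give E_6.

Type E_6, Milnor number mu = 6.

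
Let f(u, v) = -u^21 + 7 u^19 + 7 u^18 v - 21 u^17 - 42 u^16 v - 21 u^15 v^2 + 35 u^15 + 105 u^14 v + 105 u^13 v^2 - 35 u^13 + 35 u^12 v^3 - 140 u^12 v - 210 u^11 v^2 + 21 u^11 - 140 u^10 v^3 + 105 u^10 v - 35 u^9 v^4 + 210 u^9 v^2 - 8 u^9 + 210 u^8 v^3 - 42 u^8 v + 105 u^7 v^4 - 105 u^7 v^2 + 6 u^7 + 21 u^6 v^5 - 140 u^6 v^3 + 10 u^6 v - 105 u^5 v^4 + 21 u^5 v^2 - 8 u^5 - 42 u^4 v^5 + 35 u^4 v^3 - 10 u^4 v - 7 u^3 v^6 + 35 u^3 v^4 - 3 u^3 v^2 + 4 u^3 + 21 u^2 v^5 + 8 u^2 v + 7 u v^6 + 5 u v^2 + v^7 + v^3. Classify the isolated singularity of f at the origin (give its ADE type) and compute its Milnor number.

Type D_{8}, Milnor number mu = 8.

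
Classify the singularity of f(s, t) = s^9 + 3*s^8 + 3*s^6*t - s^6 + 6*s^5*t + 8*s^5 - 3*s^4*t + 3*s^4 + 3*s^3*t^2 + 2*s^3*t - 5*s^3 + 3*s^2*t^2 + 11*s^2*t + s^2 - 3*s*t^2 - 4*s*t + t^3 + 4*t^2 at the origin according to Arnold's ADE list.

A2

The Hessian of f at 0 has rank 1. Corank 1: A-series; mu = 2 gives A_2.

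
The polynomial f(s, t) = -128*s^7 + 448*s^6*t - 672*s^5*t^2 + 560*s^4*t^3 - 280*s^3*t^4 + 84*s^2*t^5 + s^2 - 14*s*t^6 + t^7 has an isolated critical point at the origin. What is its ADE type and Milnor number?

The Hessian of f at 0 is [[2, 0], [0, 0]] with rank 1, so corank 1. A Groebner basis of the Jacobian ideal J(f) in C{s,t} is {t^6, s}; counting standard monomials gives mu = 6. Corank 1: A-series; mu = 6 gives A_6.

Type A_6, Milnor number mu = 6.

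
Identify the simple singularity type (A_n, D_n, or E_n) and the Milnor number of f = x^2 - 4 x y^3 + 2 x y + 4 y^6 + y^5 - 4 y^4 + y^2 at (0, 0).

Type A_4, Milnor number mu = 4.

The Hessian of f at 0 is [[2, 2], [2, 2]] with rank 1, so corank 1. A Groebner basis of the Jacobian ideal J(f) in C{x,y} is {-x/2 + y^3 - y/2, x^2 - y^2, x*y + y^2}; counting standard monomials gives mu = 4. Corank 1: A-series; mu = 4 gives A_4.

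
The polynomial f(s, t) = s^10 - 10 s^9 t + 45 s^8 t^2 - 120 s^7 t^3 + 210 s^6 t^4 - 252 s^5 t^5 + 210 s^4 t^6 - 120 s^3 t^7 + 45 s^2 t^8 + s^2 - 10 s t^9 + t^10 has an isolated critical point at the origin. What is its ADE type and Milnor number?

Type A_{9}, Milnor number mu = 9.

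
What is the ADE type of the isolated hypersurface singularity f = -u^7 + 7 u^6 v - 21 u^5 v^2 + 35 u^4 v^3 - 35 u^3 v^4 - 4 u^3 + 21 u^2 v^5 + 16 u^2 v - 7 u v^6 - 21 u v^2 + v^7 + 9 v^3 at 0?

D_{8}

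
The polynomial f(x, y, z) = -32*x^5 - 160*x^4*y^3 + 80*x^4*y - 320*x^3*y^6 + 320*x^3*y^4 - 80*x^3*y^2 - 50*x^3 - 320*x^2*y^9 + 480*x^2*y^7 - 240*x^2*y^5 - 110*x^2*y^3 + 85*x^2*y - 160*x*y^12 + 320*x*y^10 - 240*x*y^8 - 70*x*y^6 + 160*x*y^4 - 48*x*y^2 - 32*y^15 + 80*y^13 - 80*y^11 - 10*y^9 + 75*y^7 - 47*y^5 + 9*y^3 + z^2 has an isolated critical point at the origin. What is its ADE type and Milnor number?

Type D6, Milnor number mu = 6.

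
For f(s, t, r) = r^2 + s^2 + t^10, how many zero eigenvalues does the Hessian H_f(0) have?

Hessian at 0 has rank 2.

1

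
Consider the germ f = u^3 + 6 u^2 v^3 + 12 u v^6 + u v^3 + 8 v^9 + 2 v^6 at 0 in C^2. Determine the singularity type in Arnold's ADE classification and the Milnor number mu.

Type E_7, Milnor number mu = 7.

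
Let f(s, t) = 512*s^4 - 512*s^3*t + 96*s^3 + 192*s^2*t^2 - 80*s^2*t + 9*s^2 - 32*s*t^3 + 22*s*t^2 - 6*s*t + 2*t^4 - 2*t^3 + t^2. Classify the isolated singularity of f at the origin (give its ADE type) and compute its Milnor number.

The Hessian of f at 0 has rank 1. Corank 1: A-series; mu = 3 gives A_3.

Type A_3, Milnor number mu = 3.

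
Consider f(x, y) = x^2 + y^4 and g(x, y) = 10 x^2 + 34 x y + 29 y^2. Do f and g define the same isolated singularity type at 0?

The Hessian of f at 0 is [[2, 0], [0, 0]] with rank 1, so corank 1. A Groebner basis of the Jacobian ideal J(f) in C{x,y} is {y^3, x}; counting standard monomials gives mu = 3. Corank 1: A-series; mu = 3 gives A_3. The Hessian of g at 0 is [[20, 34], [34, 58]] with rank 2, so corank 0. A Groebner basis of the Jacobian ideal J(g) in C{x,y} is {x, y}; counting standard monomials gives mu = 1. Corank 0: nondegenerate Morse point, so A_1. f is A_3 but g is A_1, hence not right-equivalent.

No.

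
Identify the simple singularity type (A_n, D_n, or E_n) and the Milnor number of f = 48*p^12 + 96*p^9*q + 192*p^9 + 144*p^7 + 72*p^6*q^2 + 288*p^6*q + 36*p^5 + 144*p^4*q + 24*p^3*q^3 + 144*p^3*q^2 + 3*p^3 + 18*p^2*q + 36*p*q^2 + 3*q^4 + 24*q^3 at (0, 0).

Type E6, Milnor number mu = 6.

The Hessian of f at 0 is [[0, 0], [0, 0]] with rank 0, so corank 2. A Groebner basis of the Jacobian ideal J(f) in C{p,q} is {q^3, p^2 + 4*p*q + 4*q^2}; counting standard monomials gives mu = 6. Corank 2; j^3 = 3*(p + 2*q)^3 is a perfect cube, so E-series; the 4-jet and mu = 6 give E_6.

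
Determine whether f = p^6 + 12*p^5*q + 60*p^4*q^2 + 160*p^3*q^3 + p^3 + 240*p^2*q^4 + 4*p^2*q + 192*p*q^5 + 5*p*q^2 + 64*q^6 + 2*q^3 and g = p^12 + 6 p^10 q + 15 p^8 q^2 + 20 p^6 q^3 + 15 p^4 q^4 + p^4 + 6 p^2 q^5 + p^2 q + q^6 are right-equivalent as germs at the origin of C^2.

Yes.

The Hessian of f at 0 has rank 0. Corank 2; j^3 = (p + q)^2*(p + 2*q) has shape L^2 M (L != M), so D-series; mu = 7 gives D_7. The Hessian of g at 0 has rank 0. Corank 2; j^3 = p^2*q has shape L^2 M (L != M), so D-series; mu = 7 gives D_7. Both have type D_7, hence right-equivalent.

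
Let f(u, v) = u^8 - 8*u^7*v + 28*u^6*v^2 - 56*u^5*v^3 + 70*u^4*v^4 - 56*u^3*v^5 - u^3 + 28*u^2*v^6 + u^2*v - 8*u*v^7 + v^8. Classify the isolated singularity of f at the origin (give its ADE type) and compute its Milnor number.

Type D9, Milnor number mu = 9.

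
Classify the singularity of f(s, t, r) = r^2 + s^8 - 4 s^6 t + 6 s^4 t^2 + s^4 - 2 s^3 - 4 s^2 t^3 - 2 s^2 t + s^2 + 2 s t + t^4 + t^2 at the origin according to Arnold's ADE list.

A3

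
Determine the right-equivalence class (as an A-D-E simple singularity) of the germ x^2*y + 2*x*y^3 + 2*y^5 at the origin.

The Hessian of f at 0 is [[0, 0], [0, 0]] with rank 0, so corank 2. A Groebner basis of the Jacobian ideal J(f) in C{x,y} is {x^3, x^2*y, -x^2/4 + x*y^2, x*y + y^3}; counting standard monomials gives mu = 6. Corank 2; j^3 = x^2*y has shape L^2 M (L != M), so D-series; mu = 6 gives D_6.

D_{6}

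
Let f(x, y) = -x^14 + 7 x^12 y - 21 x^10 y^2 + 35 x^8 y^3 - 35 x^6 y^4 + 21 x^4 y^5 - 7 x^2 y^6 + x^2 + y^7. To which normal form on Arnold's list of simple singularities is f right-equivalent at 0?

A_{6}

The Hessian of f at 0 has rank 1. Corank 1: A-series; mu = 6 gives A_6.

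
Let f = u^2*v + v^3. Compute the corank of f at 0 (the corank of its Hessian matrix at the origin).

The Hessian at 0 is [[0, 0], [0, 0]] of rank 0; hence corank 2.

2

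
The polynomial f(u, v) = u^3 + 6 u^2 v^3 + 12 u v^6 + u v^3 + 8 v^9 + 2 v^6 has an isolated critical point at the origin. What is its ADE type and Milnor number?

Type E_7, Milnor number mu = 7.

The Hessian of f at 0 has rank 0. Corank 2; j^3 = u^3 is a perfect cube, so E-series; the 4-jet and mu = 7 give E_7.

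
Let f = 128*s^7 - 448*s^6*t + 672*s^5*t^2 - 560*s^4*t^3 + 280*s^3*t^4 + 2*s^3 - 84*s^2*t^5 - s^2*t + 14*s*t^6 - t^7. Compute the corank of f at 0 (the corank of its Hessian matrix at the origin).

2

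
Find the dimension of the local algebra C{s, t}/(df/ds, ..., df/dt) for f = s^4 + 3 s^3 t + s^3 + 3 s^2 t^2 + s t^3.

7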